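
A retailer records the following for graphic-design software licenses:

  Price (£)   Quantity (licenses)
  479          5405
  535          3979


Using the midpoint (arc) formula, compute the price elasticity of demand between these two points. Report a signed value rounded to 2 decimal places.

%ΔQ = (3979 − 5405) / [(5405 + 3979)/2] = -1426/4692 = -0.303921…
%ΔP = (535 − 479) / [(479 + 535)/2] = 56/507 = 0.110453…
Arc Ed = %ΔQ / %ΔP = (-1426/4692) / (56/507) = -2.7515…

-2.75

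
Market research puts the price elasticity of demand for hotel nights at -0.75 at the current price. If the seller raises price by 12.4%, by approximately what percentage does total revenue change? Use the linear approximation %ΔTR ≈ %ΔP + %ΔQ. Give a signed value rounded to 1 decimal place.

+3.1%

%ΔQ ≈ Ed × %ΔP = (-0.75) × (+12.4%) = -9.3000%
%ΔTR ≈ %ΔP + %ΔQ = (+12.4%) + (-9.3000%) = +3.1000%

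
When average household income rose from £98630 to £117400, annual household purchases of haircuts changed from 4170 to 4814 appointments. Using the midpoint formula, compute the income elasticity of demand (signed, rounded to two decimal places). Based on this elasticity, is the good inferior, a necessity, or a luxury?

%ΔQ = (4814 − 4170)/[( 4170 + 4814)/2] = 644/4492 = 0.143365…
%ΔIncome = (117400 − 98630)/[( 98630 + 117400)/2] = 18770/108015 = 0.173772…
E_income = (644/4492) / (18770/108015) = 0.8250…
0 < E_income < 1 ⇒ normal good, necessity.

0.83; necessity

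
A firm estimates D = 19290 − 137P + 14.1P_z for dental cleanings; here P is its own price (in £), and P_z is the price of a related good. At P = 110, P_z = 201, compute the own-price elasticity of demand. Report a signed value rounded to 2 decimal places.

At the given values, D = 19290 − 137(110) + 14.1(201) = 7054.1.
∂D/∂P = −137.
E = (-137) × (110/7054.1) = -2.1363…

-2.14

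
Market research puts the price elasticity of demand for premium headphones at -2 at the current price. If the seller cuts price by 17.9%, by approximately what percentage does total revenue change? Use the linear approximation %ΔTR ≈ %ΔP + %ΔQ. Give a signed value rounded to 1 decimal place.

%ΔQ ≈ Ed × %ΔP = (-2) × (-17.9%) = +35.8000%
%ΔTR ≈ %ΔP + %ΔQ = (-17.9%) + (+35.8000%) = +17.9000%

+17.9%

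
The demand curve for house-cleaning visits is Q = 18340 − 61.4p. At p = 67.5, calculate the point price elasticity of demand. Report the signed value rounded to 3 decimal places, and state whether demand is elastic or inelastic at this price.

dQ/dp = −61.4. At p = 67.5, Q = 18340 − 61.4(67.5) = 14195.5.
Ed = (dQ/dp)·(p/Q) = −61.4 × (67.5/14195.5) = -0.29195…
|Ed| = 0.292 < 1, so demand is inelastic.

-0.292; inelastic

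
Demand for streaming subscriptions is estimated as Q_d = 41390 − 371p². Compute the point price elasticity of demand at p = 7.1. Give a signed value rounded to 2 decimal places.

dQ_d/dp = −2·371·p = -5268.2. At p = 7.1, Q_d = 22687.89.
Ed = (dQ_d/dp)·(p/Q_d) = (-5268.2) × (7.1/22687.89) = -1.6486…

-1.65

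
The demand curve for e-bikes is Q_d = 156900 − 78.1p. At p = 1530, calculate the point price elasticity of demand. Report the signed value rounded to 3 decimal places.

-3.194

dQ_d/dp = −78.1. At p = 1530, Q_d = 156900 − 78.1(1530) = 37407.
Ed = (dQ_d/dp)·(p/Q_d) = −78.1 × (1530/37407) = -3.19440…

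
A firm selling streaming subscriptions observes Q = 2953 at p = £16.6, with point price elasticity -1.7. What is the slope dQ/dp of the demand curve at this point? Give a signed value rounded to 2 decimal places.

-302.42

Ed = (dQ/dp)·(p/Q) ⇒ dQ/dp = Ed·Q/p = (-1.7)·2953/16.6 = -302.4156…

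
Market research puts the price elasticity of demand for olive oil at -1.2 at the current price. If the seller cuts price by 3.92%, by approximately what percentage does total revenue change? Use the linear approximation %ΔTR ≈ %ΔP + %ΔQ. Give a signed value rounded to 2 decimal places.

+0.78%

%ΔQ ≈ Ed × %ΔP = (-1.2) × (-3.92%) = +4.7040%
%ΔTR ≈ %ΔP + %ΔQ = (-3.92%) + (+4.7040%) = +0.7840%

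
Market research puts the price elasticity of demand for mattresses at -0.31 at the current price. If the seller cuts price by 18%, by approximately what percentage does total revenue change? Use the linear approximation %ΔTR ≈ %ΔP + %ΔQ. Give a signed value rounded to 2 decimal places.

-12.42%

%ΔQ ≈ Ed × %ΔP = (-0.31) × (-18%) = +5.5800%
%ΔTR ≈ %ΔP + %ΔQ = (-18%) + (+5.5800%) = -12.4200%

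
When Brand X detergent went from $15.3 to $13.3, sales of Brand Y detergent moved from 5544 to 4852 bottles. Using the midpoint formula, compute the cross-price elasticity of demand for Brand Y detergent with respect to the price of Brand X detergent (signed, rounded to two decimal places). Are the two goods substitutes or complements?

%ΔQ_{Brand Y detergent} = (4852 − 5544)/avg = -692/5198 = -0.133128…
%ΔP_{Brand X detergent} = (13.3 − 15.3)/avg = -2/14.3 = -0.139860…
E_cross = (-692/5198) / (-2/14.3) = 0.9518…
E_cross > 0 ⇒ the goods are substitutes.

0.95; substitutes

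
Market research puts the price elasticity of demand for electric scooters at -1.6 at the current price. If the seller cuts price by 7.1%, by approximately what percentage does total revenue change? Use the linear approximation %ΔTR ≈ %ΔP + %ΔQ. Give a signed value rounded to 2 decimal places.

+4.26%

%ΔQ ≈ Ed × %ΔP = (-1.6) × (-7.1%) = +11.3600%
%ΔTR ≈ %ΔP + %ΔQ = (-7.1%) + (+11.3600%) = +4.2600%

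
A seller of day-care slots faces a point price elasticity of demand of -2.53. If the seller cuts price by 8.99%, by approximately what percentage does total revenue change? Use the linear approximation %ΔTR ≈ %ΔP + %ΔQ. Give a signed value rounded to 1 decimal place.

%ΔQ ≈ Ed × %ΔP = (-2.53) × (-8.99%) = +22.7447%
%ΔTR ≈ %ΔP + %ΔQ = (-8.99%) + (+22.7447%) = +13.7547%

+13.8%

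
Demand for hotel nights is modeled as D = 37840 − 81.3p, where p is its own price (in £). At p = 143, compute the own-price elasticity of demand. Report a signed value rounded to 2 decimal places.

-0.44

At the given values, D = 37840 − 81.3(143) = 26214.1.
∂D/∂p = −81.3.
E = (-81.3) × (143/26214.1) = -0.4434…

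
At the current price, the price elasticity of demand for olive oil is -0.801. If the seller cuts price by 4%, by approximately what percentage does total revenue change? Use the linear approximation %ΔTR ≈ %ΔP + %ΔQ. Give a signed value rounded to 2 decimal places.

%ΔQ ≈ Ed × %ΔP = (-0.801) × (-4%) = +3.2040%
%ΔTR ≈ %ΔP + %ΔQ = (-4%) + (+3.2040%) = -0.7960%

-0.80%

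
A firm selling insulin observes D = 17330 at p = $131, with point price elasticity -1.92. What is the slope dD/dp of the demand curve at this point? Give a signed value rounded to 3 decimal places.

Ed = (dD/dp)·(p/D) ⇒ dD/dp = Ed·D/p = (-1.92)·17330/131 = -253.99694…

-253.997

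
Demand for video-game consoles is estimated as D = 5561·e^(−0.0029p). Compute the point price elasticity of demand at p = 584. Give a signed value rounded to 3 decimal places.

dD/dp = −0.0029·D = -2.96503. At p = 584, D = 1022.43.
Ed = (dD/dp)·(p/D) = (-2.96503) × (584/1022.43) = -1.6936

-1.694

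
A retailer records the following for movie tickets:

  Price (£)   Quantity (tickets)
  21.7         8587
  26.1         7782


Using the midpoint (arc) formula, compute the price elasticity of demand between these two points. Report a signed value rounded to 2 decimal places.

%ΔQ = (7782 − 8587) / [(8587 + 7782)/2] = -805/8184.5 = -0.098356…
%ΔP = (26.1 − 21.7) / [(21.7 + 26.1)/2] = 4.4/23.9 = 0.184100…
Arc Ed = %ΔQ / %ΔP = (-805/8184.5) / (4.4/23.9) = -0.5342…

-0.53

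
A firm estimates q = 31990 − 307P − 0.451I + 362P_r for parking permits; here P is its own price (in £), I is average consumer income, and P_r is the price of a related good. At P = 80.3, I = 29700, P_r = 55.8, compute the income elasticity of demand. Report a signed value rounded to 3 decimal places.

At the given values, q = 31990 − 307(80.3) − 0.451(29700) + 362(55.8) = 14142.8.
∂q/∂I = -0.451.
E = (-0.451) × (29700/14142.8) = -0.94710…

-0.947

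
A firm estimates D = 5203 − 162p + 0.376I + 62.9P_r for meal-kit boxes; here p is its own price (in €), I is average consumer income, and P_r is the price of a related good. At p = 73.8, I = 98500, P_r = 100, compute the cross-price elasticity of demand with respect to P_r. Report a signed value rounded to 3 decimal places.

At the given values, D = 5203 − 162(73.8) + 0.376(98500) + 62.9(100) = 36573.4.
∂D/∂P_r = 62.9.
E = (62.9) × (100/36573.4) = 0.17198…

0.172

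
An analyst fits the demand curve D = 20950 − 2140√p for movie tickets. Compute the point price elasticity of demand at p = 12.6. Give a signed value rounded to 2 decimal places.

-0.28

dD/dp = −2140/(2√p) = -301.438. At p = 12.6, D = 13353.8.
Ed = (dD/dp)·(p/D) = (-301.438) × (12.6/13353.8) = -0.2844…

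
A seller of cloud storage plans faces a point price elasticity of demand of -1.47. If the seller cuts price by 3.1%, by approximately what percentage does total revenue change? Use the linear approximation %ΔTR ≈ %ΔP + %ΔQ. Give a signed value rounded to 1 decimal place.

+1.5%

%ΔQ ≈ Ed × %ΔP = (-1.47) × (-3.1%) = +4.5570%
%ΔTR ≈ %ΔP + %ΔQ = (-3.1%) + (+4.5570%) = +1.4570%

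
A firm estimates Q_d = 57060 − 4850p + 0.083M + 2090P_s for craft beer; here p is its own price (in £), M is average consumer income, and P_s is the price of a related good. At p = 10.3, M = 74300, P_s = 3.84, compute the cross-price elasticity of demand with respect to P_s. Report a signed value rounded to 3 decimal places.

0.377

At the given values, Q_d = 57060 − 4850(10.3) + 0.083(74300) + 2090(3.84) = 21297.5.
∂Q_d/∂P_s = 2090.
E = (2090) × (3.84/21297.5) = 0.37683…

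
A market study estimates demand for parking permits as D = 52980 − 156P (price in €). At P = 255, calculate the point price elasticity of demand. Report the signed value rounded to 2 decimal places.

-3.01

dD/dP = −156. At P = 255, D = 52980 − 156(255) = 13200.
Ed = (dD/dP)·(P/D) = −156 × (255/13200) = -3.0136…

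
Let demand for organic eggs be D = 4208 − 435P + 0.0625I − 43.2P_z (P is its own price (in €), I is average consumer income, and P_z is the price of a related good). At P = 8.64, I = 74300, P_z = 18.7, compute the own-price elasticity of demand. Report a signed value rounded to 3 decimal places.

At the given values, D = 4208 − 435(8.64) + 0.0625(74300) − 43.2(18.7) = 4285.51.
∂D/∂P = −435.
E = (-435) × (8.64/4285.51) = -0.87700…

-0.877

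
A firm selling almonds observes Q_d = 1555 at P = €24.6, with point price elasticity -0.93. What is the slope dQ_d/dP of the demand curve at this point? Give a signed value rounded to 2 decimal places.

-58.79

Ed = (dQ_d/dP)·(P/Q_d) ⇒ dQ_d/dP = Ed·Q_d/P = (-0.93)·1555/24.6 = -58.7865…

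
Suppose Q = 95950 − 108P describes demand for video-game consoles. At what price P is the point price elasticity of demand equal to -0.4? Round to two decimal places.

253.84

Ed = −108P/(95950 − 108P). Set this equal to -0.4:
108P = 0.4·(95950 − 108P) ⇒ 108P(1 + 0.4) = 0.4·95950
P = 0.4·95950 / (108·1.4) = 253.8359…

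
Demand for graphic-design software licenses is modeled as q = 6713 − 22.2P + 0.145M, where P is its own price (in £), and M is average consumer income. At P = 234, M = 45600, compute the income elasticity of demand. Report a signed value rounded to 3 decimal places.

At the given values, q = 6713 − 22.2(234) + 0.145(45600) = 8130.2.
∂q/∂M = 0.145.
E = (0.145) × (45600/8130.2) = 0.81326…

0.813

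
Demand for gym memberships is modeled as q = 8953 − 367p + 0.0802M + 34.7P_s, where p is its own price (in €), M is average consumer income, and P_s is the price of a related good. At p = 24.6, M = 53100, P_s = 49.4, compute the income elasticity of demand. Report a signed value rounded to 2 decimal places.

At the given values, q = 8953 − 367(24.6) + 0.0802(53100) + 34.7(49.4) = 5897.6.
∂q/∂M = 0.0802.
E = (0.0802) × (53100/5897.6) = 0.7220…

0.72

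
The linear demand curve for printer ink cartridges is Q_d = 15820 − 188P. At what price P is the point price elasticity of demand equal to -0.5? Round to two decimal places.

28.05

Ed = −188P/(15820 − 188P). Set this equal to -0.5:
188P = 0.5·(15820 − 188P) ⇒ 188P(1 + 0.5) = 0.5·15820
P = 0.5·15820 / (188·1.5) = 28.0496…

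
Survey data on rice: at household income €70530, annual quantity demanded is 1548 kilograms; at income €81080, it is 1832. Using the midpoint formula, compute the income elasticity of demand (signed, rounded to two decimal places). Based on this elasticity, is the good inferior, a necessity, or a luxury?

1.21; luxury

%ΔQ = (1832 − 1548)/[( 1548 + 1832)/2] = 284/1690 = 0.168047…
%ΔIncome = (81080 − 70530)/[( 70530 + 81080)/2] = 10550/75805 = 0.139172…
E_income = (284/1690) / (10550/75805) = 1.2074…
E_income > 1 ⇒ normal good, luxury.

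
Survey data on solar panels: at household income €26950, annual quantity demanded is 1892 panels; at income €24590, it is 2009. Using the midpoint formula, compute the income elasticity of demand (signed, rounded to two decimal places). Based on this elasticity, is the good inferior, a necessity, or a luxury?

-0.66; inferior

%ΔQ = (2009 − 1892)/[( 1892 + 2009)/2] = 117/1950.5 = 0.059984…
%ΔIncome = (24590 − 26950)/[( 26950 + 24590)/2] = -2360/25770 = -0.091579…
E_income = (117/1950.5) / (-2360/25770) = -0.6550…
E_income < 0 ⇒ inferior good.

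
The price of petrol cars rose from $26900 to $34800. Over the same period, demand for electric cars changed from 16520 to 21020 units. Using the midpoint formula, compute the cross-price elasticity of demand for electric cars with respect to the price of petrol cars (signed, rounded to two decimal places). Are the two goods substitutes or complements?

0.94; substitutes

%ΔQ_{electric cars} = (21020 − 16520)/avg = 4500/18770 = 0.239744…
%ΔP_{petrol cars} = (34800 − 26900)/avg = 7900/30850 = 0.256077…
E_cross = (4500/18770) / (7900/30850) = 0.9362…
E_cross > 0 ⇒ the goods are substitutes.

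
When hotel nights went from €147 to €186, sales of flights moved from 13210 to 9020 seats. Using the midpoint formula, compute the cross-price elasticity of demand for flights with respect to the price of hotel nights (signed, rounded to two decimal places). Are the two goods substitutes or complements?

-1.61; complements

%ΔQ_{flights} = (9020 − 13210)/avg = -4190/11115 = -0.376968…
%ΔP_{hotel nights} = (186 − 147)/avg = 39/166.5 = 0.234234…
E_cross = (-4190/11115) / (39/166.5) = -1.6093…
E_cross < 0 ⇒ the goods are complements.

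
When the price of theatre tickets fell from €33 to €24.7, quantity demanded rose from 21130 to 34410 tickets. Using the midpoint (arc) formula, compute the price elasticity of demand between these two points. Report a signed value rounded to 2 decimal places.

-1.66

%ΔQ = (34410 − 21130) / [(21130 + 34410)/2] = 13280/27770 = 0.478213…
%ΔP = (24.7 − 33) / [(33 + 24.7)/2] = -8.3/28.85 = -0.287694…
Arc Ed = %ΔQ / %ΔP = (13280/27770) / (-8.3/28.85) = -1.6622…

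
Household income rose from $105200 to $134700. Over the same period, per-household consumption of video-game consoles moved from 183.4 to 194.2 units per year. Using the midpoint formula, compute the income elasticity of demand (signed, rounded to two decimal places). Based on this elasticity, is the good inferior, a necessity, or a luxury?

%ΔQ = (194.2 − 183.4)/[( 183.4 + 194.2)/2] = 10.8/188.8 = 0.057203…
%ΔIncome = (134700 − 105200)/[( 105200 + 134700)/2] = 29500/119950 = 0.245935…
E_income = (10.8/188.8) / (29500/119950) = 0.2325…
0 < E_income < 1 ⇒ normal good, necessity.

0.23; necessity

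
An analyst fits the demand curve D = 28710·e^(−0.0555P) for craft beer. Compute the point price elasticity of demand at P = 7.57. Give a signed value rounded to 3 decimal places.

-0.420

dD/dP = −0.0555·D = -1046.8. At P = 7.57, D = 18861.3.
Ed = (dD/dP)·(P/D) = (-1046.8) × (7.57/18861.3) = -0.42013…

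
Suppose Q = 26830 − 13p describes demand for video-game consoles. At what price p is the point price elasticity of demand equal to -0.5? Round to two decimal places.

687.95

Ed = −13p/(26830 − 13p). Set this equal to -0.5:
13p = 0.5·(26830 − 13p) ⇒ 13p(1 + 0.5) = 0.5·26830
p = 0.5·26830 / (13·1.5) = 687.9487…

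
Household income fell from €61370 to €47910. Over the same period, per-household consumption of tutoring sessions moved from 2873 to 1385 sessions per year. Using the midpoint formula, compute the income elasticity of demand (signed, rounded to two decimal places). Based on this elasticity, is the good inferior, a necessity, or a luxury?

%ΔQ = (1385 − 2873)/[( 2873 + 1385)/2] = -1488/2129 = -0.698919…
%ΔIncome = (47910 − 61370)/[( 61370 + 47910)/2] = -13460/54640 = -0.246339…
E_income = (-1488/2129) / (-13460/54640) = 2.8372…
E_income > 1 ⇒ normal good, luxury.

2.84; luxury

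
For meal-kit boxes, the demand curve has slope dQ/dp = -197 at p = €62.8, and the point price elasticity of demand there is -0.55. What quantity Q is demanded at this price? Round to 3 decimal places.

22493.818

Ed = (dQ/dp)·(p/Q) ⇒ Q = (dQ/dp)·p/Ed = (-197)·62.8/(-0.55) = 22493.81818…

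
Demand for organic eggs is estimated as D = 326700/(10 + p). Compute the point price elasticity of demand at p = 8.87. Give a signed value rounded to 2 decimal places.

dD/dp = −326700/(10 + p)² = -917.498. At p = 8.87, D = 17313.2.
Ed = (dD/dp)·(p/D) = (-917.498) × (8.87/17313.2) = -0.4700…

-0.47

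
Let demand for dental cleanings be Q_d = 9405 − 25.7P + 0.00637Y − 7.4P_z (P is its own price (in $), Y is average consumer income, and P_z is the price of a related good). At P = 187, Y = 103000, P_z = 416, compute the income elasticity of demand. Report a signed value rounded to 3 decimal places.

0.301

At the given values, Q_d = 9405 − 25.7(187) + 0.00637(103000) − 7.4(416) = 2176.81.
∂Q_d/∂Y = 0.00637.
E = (0.00637) × (103000/2176.81) = 0.30140…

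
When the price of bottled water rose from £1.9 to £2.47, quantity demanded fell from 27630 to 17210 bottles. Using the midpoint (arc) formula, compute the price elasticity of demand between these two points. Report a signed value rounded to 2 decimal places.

-1.78

%ΔQ = (17210 − 27630) / [(27630 + 17210)/2] = -10420/22420 = -0.464763…
%ΔP = (2.47 − 1.9) / [(1.9 + 2.47)/2] = 0.57/2.185 = 0.260869…
Arc Ed = %ΔQ / %ΔP = (-10420/22420) / (0.57/2.185) = -1.7815…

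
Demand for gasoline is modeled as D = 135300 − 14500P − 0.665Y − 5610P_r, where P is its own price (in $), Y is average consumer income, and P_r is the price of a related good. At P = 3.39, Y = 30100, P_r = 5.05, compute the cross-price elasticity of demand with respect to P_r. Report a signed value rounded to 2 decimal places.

-0.75

At the given values, D = 135300 − 14500(3.39) − 0.665(30100) − 5610(5.05) = 37798.
∂D/∂P_r = -5610.
E = (-5610) × (5.05/37798) = -0.7495…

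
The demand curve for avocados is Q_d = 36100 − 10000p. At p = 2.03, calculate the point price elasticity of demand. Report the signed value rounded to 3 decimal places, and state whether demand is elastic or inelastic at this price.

dQ_d/dp = −10000. At p = 2.03, Q_d = 36100 − 10000(2.03) = 15800.
Ed = (dQ_d/dp)·(p/Q_d) = −10000 × (2.03/15800) = -1.28481…
|Ed| = 1.285 > 1, so demand is elastic.

-1.285; elastic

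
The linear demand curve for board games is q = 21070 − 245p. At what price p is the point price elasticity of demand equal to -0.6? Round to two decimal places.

Ed = −245p/(21070 − 245p). Set this equal to -0.6:
245p = 0.6·(21070 − 245p) ⇒ 245p(1 + 0.6) = 0.6·21070
p = 0.6·21070 / (245·1.6) = 32.25

32.25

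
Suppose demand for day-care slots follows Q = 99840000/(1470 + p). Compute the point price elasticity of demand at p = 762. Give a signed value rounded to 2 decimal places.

dQ/dp = −99840000/(1470 + p)² = -20.0409. At p = 762, Q = 44731.2.
Ed = (dQ/dp)·(p/Q) = (-20.0409) × (762/44731.2) = -0.3413…

-0.34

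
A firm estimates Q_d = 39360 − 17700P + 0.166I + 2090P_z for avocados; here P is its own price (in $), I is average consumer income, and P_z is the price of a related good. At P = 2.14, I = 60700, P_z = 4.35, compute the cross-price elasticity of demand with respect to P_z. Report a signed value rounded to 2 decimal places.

0.44

At the given values, Q_d = 39360 − 17700(2.14) + 0.166(60700) + 2090(4.35) = 20649.7.
∂Q_d/∂P_z = 2090.
E = (2090) × (4.35/20649.7) = 0.4402…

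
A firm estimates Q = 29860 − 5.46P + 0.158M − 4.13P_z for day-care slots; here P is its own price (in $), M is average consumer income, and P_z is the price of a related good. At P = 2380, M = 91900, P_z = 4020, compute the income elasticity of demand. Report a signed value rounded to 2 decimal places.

At the given values, Q = 29860 − 5.46(2380) + 0.158(91900) − 4.13(4020) = 14782.8.
∂Q/∂M = 0.158.
E = (0.158) × (91900/14782.8) = 0.9822…

0.98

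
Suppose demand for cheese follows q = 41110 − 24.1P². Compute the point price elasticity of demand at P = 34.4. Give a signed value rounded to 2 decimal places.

-4.53

dq/dP = −2·24.1·P = -1658.08. At P = 34.4, q = 12591.024.
Ed = (dq/dP)·(P/q) = (-1658.08) × (34.4/12591.024) = -4.5300…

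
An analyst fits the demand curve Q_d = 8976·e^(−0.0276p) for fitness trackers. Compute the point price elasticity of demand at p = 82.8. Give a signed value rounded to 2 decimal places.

-2.29

dQ_d/dp = −0.0276·Q_d = -25.2062. At p = 82.8, Q_d = 913.268.
Ed = (dQ_d/dp)·(p/Q_d) = (-25.2062) × (82.8/913.268) = -2.2852…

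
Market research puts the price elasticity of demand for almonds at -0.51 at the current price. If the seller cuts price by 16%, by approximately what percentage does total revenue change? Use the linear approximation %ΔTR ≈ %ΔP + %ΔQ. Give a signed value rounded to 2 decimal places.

%ΔQ ≈ Ed × %ΔP = (-0.51) × (-16%) = +8.1600%
%ΔTR ≈ %ΔP + %ΔQ = (-16%) + (+8.1600%) = -7.8400%

-7.84%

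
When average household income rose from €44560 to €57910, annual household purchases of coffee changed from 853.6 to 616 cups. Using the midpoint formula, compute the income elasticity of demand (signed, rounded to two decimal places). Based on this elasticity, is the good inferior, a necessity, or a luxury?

%ΔQ = (616 − 853.6)/[( 853.6 + 616)/2] = -237.6/734.8 = -0.323353…
%ΔIncome = (57910 − 44560)/[( 44560 + 57910)/2] = 13350/51235 = 0.260564…
E_income = (-237.6/734.8) / (13350/51235) = -1.2409…
E_income < 0 ⇒ inferior good.

-1.24; inferior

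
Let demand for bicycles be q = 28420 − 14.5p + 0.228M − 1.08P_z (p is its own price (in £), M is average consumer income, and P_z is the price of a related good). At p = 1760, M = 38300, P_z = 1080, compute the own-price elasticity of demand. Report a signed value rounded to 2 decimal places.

-2.44

At the given values, q = 28420 − 14.5(1760) + 0.228(38300) − 1.08(1080) = 10466.
∂q/∂p = −14.5.
E = (-14.5) × (1760/10466) = -2.4383…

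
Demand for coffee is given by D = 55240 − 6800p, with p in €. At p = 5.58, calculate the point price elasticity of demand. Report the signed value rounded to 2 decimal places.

-2.19

dD/dp = −6800. At p = 5.58, D = 55240 − 6800(5.58) = 17296.
Ed = (dD/dp)·(p/D) = −6800 × (5.58/17296) = -2.1938…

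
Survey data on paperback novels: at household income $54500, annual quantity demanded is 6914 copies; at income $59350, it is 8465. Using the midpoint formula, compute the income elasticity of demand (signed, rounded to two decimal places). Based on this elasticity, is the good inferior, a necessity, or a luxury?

%ΔQ = (8465 − 6914)/[( 6914 + 8465)/2] = 1551/7689.5 = 0.201703…
%ΔIncome = (59350 − 54500)/[( 54500 + 59350)/2] = 4850/56925 = 0.085199…
E_income = (1551/7689.5) / (4850/56925) = 2.3674…
E_income > 1 ⇒ normal good, luxury.

2.37; luxury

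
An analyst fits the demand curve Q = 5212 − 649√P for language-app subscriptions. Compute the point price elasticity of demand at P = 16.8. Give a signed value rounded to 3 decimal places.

dQ/dP = −649/(2√P) = -79.1699. At P = 16.8, Q = 2551.89.
Ed = (dQ/dP)·(P/Q) = (-79.1699) × (16.8/2551.89) = -0.52120…

-0.521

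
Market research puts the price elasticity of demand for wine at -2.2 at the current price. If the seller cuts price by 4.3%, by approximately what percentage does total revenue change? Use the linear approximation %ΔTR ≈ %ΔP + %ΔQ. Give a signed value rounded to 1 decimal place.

%ΔQ ≈ Ed × %ΔP = (-2.2) × (-4.3%) = +9.4600%
%ΔTR ≈ %ΔP + %ΔQ = (-4.3%) + (+9.4600%) = +5.1600%

+5.2%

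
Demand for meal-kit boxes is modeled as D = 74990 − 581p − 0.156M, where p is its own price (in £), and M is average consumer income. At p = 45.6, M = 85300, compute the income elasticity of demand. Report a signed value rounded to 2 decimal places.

At the given values, D = 74990 − 581(45.6) − 0.156(85300) = 35189.6.
∂D/∂M = -0.156.
E = (-0.156) × (85300/35189.6) = -0.3781…

-0.38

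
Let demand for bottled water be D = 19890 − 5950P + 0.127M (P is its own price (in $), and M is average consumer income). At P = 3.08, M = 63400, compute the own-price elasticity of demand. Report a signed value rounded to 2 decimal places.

At the given values, D = 19890 − 5950(3.08) + 0.127(63400) = 9615.8.
∂D/∂P = −5950.
E = (-5950) × (3.08/9615.8) = -1.9058…

-1.91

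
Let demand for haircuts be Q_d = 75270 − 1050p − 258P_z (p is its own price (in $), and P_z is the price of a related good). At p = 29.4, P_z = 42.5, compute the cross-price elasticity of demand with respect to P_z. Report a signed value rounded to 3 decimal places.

-0.328

At the given values, Q_d = 75270 − 1050(29.4) − 258(42.5) = 33435.
∂Q_d/∂P_z = -258.
E = (-258) × (42.5/33435) = -0.32794…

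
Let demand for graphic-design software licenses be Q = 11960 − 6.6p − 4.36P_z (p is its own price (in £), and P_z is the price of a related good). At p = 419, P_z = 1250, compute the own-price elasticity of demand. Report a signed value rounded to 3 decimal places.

-0.739

At the given values, Q = 11960 − 6.6(419) − 4.36(1250) = 3744.6.
∂Q/∂p = −6.6.
E = (-6.6) × (419/3744.6) = -0.73850…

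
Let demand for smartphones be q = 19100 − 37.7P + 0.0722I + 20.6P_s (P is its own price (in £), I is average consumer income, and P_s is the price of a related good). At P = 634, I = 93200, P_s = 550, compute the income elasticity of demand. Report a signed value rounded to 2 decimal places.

0.51

At the given values, q = 19100 − 37.7(634) + 0.0722(93200) + 20.6(550) = 13257.24.
∂q/∂I = 0.0722.
E = (0.0722) × (93200/13257.24) = 0.5075…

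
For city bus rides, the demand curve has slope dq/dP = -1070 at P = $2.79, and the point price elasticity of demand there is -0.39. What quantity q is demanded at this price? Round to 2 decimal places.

7654.62

Ed = (dq/dP)·(P/q) ⇒ q = (dq/dP)·P/Ed = (-1070)·2.79/(-0.39) = 7654.6153…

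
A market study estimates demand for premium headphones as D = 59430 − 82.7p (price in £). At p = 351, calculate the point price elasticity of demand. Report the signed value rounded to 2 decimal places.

dD/dp = −82.7. At p = 351, D = 59430 − 82.7(351) = 30402.3.
Ed = (dD/dp)·(p/D) = −82.7 × (351/30402.3) = -0.9547…

-0.95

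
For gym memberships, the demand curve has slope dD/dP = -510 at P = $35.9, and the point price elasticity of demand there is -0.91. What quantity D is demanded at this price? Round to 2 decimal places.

Ed = (dD/dP)·(P/D) ⇒ D = (dD/dP)·P/Ed = (-510)·35.9/(-0.91) = 20119.7802…

20119.78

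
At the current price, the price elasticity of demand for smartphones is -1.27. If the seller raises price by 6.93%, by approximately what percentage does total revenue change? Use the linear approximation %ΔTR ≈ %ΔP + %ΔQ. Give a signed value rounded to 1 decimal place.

%ΔQ ≈ Ed × %ΔP = (-1.27) × (+6.93%) = -8.8011%
%ΔTR ≈ %ΔP + %ΔQ = (+6.93%) + (-8.8011%) = -1.8711%

-1.9%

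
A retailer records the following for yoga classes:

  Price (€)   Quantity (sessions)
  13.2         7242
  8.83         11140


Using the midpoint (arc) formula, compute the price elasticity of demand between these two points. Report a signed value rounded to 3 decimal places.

-1.069

%ΔQ = (11140 − 7242) / [(7242 + 11140)/2] = 3898/9191 = 0.424110…
%ΔP = (8.83 − 13.2) / [(13.2 + 8.83)/2] = -4.37/11.015 = -0.396731…
Arc Ed = %ΔQ / %ΔP = (3898/9191) / (-4.37/11.015) = -1.06901…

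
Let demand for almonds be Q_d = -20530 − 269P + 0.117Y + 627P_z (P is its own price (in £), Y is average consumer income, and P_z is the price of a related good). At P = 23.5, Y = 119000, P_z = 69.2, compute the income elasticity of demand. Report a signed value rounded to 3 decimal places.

0.457

At the given values, Q_d = -20530 − 269(23.5) + 0.117(119000) + 627(69.2) = 30459.9.
∂Q_d/∂Y = 0.117.
E = (0.117) × (119000/30459.9) = 0.45709…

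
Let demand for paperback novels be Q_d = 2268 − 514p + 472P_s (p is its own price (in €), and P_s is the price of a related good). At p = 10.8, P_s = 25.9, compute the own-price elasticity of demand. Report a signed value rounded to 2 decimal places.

-0.62

At the given values, Q_d = 2268 − 514(10.8) + 472(25.9) = 8941.6.
∂Q_d/∂p = −514.
E = (-514) × (10.8/8941.6) = -0.6208…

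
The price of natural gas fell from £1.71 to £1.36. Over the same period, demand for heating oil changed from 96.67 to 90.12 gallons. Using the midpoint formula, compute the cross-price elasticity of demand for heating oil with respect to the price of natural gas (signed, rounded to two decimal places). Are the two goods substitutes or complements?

0.31; substitutes

%ΔQ_{heating oil} = (90.12 − 96.67)/avg = -6.55/93.395 = -0.070132…
%ΔP_{natural gas} = (1.36 − 1.71)/avg = -0.35/1.535 = -0.228013…
E_cross = (-6.55/93.395) / (-0.35/1.535) = 0.3075…
E_cross > 0 ⇒ the goods are substitutes.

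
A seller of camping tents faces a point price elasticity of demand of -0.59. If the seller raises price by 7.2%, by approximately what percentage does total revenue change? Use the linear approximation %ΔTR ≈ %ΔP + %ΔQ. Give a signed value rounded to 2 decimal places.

+2.95%

%ΔQ ≈ Ed × %ΔP = (-0.59) × (+7.2%) = -4.2480%
%ΔTR ≈ %ΔP + %ΔQ = (+7.2%) + (-4.2480%) = +2.9520%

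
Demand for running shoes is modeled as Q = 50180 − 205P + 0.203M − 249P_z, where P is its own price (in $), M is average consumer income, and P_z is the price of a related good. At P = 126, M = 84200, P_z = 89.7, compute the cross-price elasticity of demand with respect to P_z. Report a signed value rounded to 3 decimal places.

-1.169

At the given values, Q = 50180 − 205(126) + 0.203(84200) − 249(89.7) = 19107.3.
∂Q/∂P_z = -249.
E = (-249) × (89.7/19107.3) = -1.16894…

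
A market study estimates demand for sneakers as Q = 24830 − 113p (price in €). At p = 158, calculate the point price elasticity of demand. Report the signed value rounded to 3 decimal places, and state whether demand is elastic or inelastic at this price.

-2.559; elastic

dQ/dp = −113. At p = 158, Q = 24830 − 113(158) = 6976.
Ed = (dQ/dp)·(p/Q) = −113 × (158/6976) = -2.55934…
|Ed| = 2.559 > 1, so demand is elastic.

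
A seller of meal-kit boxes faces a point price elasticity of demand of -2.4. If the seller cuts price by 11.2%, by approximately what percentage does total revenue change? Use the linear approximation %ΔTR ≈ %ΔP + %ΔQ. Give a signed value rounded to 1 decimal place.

%ΔQ ≈ Ed × %ΔP = (-2.4) × (-11.2%) = +26.8800%
%ΔTR ≈ %ΔP + %ΔQ = (-11.2%) + (+26.8800%) = +15.6800%

+15.7%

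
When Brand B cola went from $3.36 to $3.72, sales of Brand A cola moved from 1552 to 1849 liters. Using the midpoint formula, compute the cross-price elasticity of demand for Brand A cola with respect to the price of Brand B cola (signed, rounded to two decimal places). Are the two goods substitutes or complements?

%ΔQ_{Brand A cola} = (1849 − 1552)/avg = 297/1700.5 = 0.174654…
%ΔP_{Brand B cola} = (3.72 − 3.36)/avg = 0.36/3.54 = 0.101694…
E_cross = (297/1700.5) / (0.36/3.54) = 1.7174…
E_cross > 0 ⇒ the goods are substitutes.

1.72; substitutes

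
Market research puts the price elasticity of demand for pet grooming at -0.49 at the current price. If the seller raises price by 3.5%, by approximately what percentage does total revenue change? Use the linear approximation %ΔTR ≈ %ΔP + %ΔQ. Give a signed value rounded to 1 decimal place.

+1.8%

%ΔQ ≈ Ed × %ΔP = (-0.49) × (+3.5%) = -1.7150%
%ΔTR ≈ %ΔP + %ΔQ = (+3.5%) + (-1.7150%) = +1.7850%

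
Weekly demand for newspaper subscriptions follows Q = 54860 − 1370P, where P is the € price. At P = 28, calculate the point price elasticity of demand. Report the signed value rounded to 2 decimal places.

-2.32

dQ/dP = −1370. At P = 28, Q = 54860 − 1370(28) = 16500.
Ed = (dQ/dP)·(P/Q) = −1370 × (28/16500) = -2.3248…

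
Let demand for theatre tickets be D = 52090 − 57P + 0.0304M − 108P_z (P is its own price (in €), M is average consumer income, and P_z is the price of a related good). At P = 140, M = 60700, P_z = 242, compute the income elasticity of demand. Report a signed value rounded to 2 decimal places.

0.09

At the given values, D = 52090 − 57(140) + 0.0304(60700) − 108(242) = 19819.28.
∂D/∂M = 0.0304.
E = (0.0304) × (60700/19819.28) = 0.0931…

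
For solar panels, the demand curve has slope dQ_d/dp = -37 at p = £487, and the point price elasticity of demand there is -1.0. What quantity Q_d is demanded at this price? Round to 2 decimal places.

Ed = (dQ_d/dp)·(p/Q_d) ⇒ Q_d = (dQ_d/dp)·p/Ed = (-37)·487/(-1.0) = 18019

18019.00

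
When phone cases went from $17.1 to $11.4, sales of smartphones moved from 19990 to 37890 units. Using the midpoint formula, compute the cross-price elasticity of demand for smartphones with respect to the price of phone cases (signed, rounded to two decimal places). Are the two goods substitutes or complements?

-1.55; complements

%ΔQ_{smartphones} = (37890 − 19990)/avg = 17900/28940 = 0.618521…
%ΔP_{phone cases} = (11.4 − 17.1)/avg = -5.7/14.25 = -0.4
E_cross = (17900/28940) / (-5.7/14.25) = -1.5463…
E_cross < 0 ⇒ the goods are complements.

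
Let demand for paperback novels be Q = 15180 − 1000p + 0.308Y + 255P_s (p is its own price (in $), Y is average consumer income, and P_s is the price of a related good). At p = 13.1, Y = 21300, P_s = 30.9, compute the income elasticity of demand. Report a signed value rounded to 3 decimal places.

At the given values, Q = 15180 − 1000(13.1) + 0.308(21300) + 255(30.9) = 16519.9.
∂Q/∂Y = 0.308.
E = (0.308) × (21300/16519.9) = 0.39712…

0.397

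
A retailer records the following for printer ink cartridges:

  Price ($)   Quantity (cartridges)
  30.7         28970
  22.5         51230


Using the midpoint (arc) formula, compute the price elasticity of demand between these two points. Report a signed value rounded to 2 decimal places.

-1.80

%ΔQ = (51230 − 28970) / [(28970 + 51230)/2] = 22260/40100 = 0.555112…
%ΔP = (22.5 − 30.7) / [(30.7 + 22.5)/2] = -8.2/26.6 = -0.308270…
Arc Ed = %ΔQ / %ΔP = (22260/40100) / (-8.2/26.6) = -1.8007…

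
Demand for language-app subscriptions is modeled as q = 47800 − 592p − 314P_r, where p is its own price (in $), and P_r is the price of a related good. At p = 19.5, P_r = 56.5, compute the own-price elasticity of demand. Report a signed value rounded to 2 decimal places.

-0.62

At the given values, q = 47800 − 592(19.5) − 314(56.5) = 18515.
∂q/∂p = −592.
E = (-592) × (19.5/18515) = -0.6234…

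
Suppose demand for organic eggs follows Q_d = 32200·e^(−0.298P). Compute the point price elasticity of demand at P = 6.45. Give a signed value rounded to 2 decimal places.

dQ_d/dP = −0.298·Q_d = -1403.83. At P = 6.45, Q_d = 4710.84.
Ed = (dQ_d/dP)·(P/Q_d) = (-1403.83) × (6.45/4710.84) = -1.9221

-1.92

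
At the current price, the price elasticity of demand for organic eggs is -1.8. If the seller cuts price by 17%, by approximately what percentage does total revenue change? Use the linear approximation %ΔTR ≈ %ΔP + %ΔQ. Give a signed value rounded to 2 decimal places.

+13.60%

%ΔQ ≈ Ed × %ΔP = (-1.8) × (-17%) = +30.6000%
%ΔTR ≈ %ΔP + %ΔQ = (-17%) + (+30.6000%) = +13.6000%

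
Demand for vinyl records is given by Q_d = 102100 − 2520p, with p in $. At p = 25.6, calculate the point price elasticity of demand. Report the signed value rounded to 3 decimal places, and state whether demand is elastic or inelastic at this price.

-1.716; elastic

dQ_d/dp = −2520. At p = 25.6, Q_d = 102100 − 2520(25.6) = 37588.
Ed = (dQ_d/dp)·(p/Q_d) = −2520 × (25.6/37588) = -1.71629…
|Ed| = 1.716 > 1, so demand is elastic.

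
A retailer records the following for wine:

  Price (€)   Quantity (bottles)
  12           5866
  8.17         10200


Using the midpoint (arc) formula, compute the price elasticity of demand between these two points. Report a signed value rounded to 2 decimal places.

%ΔQ = (10200 − 5866) / [(5866 + 10200)/2] = 4334/8033 = 0.539524…
%ΔP = (8.17 − 12) / [(12 + 8.17)/2] = -3.83/10.085 = -0.379771…
Arc Ed = %ΔQ / %ΔP = (4334/8033) / (-3.83/10.085) = -1.4206…

-1.42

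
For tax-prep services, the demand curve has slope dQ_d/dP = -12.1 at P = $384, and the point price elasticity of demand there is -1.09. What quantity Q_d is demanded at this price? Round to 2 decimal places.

Ed = (dQ_d/dP)·(P/Q_d) ⇒ Q_d = (dQ_d/dP)·P/Ed = (-12.1)·384/(-1.09) = 4262.7522…

4262.75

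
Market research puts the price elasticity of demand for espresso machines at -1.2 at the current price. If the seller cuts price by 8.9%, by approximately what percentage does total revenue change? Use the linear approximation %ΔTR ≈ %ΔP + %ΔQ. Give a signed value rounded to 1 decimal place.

+1.8%

%ΔQ ≈ Ed × %ΔP = (-1.2) × (-8.9%) = +10.6800%
%ΔTR ≈ %ΔP + %ΔQ = (-8.9%) + (+10.6800%) = +1.7800%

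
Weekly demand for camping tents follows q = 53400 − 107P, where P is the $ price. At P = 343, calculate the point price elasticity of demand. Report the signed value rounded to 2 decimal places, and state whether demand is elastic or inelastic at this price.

-2.20; elastic

dq/dP = −107. At P = 343, q = 53400 − 107(343) = 16699.
Ed = (dq/dP)·(P/q) = −107 × (343/16699) = -2.1977…
|Ed| = 2.20 > 1, so demand is elastic.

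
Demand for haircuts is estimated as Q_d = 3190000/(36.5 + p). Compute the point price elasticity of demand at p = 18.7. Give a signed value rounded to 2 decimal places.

-0.34

dQ_d/dp = −3190000/(36.5 + p)² = -1046.92. At p = 18.7, Q_d = 57789.9.
Ed = (dQ_d/dp)·(p/Q_d) = (-1046.92) × (18.7/57789.9) = -0.3387…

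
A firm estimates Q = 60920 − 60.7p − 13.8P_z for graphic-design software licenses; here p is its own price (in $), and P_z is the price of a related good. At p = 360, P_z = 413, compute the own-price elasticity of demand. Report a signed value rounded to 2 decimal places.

-0.65

At the given values, Q = 60920 − 60.7(360) − 13.8(413) = 33368.6.
∂Q/∂p = −60.7.
E = (-60.7) × (360/33368.6) = -0.6548…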